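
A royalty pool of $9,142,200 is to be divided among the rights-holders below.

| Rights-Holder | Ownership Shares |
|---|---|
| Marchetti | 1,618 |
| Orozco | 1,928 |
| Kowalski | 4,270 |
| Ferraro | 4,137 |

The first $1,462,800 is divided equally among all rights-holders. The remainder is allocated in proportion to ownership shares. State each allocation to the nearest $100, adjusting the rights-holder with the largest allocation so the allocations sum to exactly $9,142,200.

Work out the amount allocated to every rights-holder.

Marchetti: $1,405,200; Orozco: $1,604,400; Kowalski: $3,109,000; Ferraro: $3,023,600

Equal tier: $1,462,800 ÷ 4 = $365,700 apiece.
Remainder $7,679,400 by ownership shares (total 11,953): Marchetti 1,039,510.52 → $1,039,500; Orozco 1,238,675.08 → $1,238,700; Kowalski 2,743,331.21 → $2,743,300; Ferraro 2,657,883.19 → $2,657,900.
Totals: Marchetti $365,700 + $1,039,500 = $1,405,200; Orozco $365,700 + $1,238,700 = $1,604,400; Kowalski $365,700 + $2,743,300 = $3,109,000; Ferraro $365,700 + $2,657,900 = $3,023,600.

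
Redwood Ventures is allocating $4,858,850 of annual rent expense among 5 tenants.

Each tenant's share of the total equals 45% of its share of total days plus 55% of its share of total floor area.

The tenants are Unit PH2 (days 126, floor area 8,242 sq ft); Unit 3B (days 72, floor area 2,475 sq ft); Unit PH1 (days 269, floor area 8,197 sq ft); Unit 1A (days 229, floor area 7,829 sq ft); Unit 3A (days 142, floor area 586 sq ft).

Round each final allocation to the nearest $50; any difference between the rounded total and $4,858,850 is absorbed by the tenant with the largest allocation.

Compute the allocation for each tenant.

Unit PH2: $1,134,700; Unit 3B: $429,900; Unit PH1: $1,503,400; Unit 1A: $1,363,050; Unit 3A: $427,800

Totals — days 838, floor area 27,329.
Combined weights (45% days + 55% floor area): Unit PH2 0.2335; Unit 3B 0.0885; Unit PH1 0.3094; Unit 1A 0.2805; Unit 3A 0.0880.
Raw shares: Unit PH2 1,134,699.47; Unit 3B 429,878.06; Unit PH1 1,503,410.12; Unit 1A 1,363,058.51; Unit 3A 427,803.84.
After rounding ($50): Unit PH2 $1,134,700; Unit 3B $429,900; Unit PH1 $1,503,400; Unit 1A $1,363,050; Unit 3A $427,800. Sum = $4,858,850.
Sum already equals the total — no adjustment.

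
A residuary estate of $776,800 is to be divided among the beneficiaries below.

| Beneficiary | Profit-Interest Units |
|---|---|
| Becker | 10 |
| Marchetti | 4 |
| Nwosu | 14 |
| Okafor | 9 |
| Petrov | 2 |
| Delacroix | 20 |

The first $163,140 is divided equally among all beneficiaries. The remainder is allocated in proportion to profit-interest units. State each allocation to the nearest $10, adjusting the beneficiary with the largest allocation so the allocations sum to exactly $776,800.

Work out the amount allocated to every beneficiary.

Becker: $131,200 | Marchetti: $68,790 | Nwosu: $172,800 | Okafor: $120,800 | Petrov: $47,990 | Delacroix: $235,220

Equal tier: $163,140 ÷ 6 = $27,190 apiece.
Remainder $613,660 by profit-interest units (total 59): Becker 104,010.17 → $104,010; Marchetti 41,604.07 → $41,600; Nwosu 145,614.24 → $145,610; Okafor 93,609.15 → $93,610; Petrov 20,802.03 → $20,800; Delacroix 208,020.34 → $208,020.
Rounding difference +$10 on remainder applied to Delacroix.
Totals: Becker $27,190 + $104,010 = $131,200; Marchetti $27,190 + $41,600 = $68,790; Nwosu $27,190 + $145,610 = $172,800; Okafor $27,190 + $93,610 = $120,800; Petrov $27,190 + $20,800 = $47,990; Delacroix $27,190 + $208,030 = $235,220.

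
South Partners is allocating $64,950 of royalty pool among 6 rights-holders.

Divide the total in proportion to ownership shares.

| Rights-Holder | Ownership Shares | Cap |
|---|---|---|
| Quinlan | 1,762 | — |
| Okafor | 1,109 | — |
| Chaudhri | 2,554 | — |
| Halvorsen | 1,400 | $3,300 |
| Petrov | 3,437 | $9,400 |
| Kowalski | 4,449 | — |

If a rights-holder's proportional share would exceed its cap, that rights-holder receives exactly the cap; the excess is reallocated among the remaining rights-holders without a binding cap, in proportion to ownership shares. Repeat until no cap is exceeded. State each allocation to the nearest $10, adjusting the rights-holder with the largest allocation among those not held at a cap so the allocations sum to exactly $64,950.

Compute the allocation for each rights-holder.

Sum of ownership shares: 14,711.
Unconstrained shares: Quinlan 7,779.34; Okafor 4,896.31; Chaudhri 11,276.07; Halvorsen 6,181.09; Petrov 15,174.57; Kowalski 19,642.62.
Held at cap: Halvorsen ($3,300), Petrov ($9,400); remaining pool $52,250 reallocated over remaining ownership shares 9,874.
Redistributed shares: Quinlan 9,323.93 → $9,320; Okafor 5,868.47 → $5,870; Chaudhri 13,514.94 → $13,510; Kowalski 23,542.66 → $23,540.
Rounding difference +$10 applied to Kowalski → $23,550.

Quinlan: $9,320 · Okafor: $5,870 · Chaudhri: $13,510 · Halvorsen: $3,300 · Petrov: $9,400 · Kowalski: $23,550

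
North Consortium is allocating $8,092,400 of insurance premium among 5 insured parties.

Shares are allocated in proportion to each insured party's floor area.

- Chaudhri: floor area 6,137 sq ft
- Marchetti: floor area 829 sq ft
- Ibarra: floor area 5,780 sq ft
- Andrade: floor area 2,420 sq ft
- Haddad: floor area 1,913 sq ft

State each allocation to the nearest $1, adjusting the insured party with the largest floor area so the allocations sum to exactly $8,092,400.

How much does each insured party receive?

Chaudhri: $2,907,844 · Marchetti: $392,798 · Ibarra: $2,738,689 · Andrade: $1,146,648 · Haddad: $906,421

Sum of floor area: 17,079.
Pro-rata amounts: Chaudhri 6,137/17,079 × $8,092,400 = 2,907,843.48; Marchetti 829/17,079 × $8,092,400 = 392,798.15; Ibarra 5,780/17,079 × $8,092,400 = 2,738,689.15; Andrade 2,420/17,079 × $8,092,400 = 1,146,648.40; Haddad 1,913/17,079 × $8,092,400 = 906,420.82.
At nearest $1: Chaudhri $2,907,843; Marchetti $392,798; Ibarra $2,738,689; Andrade $1,146,648; Haddad $906,421. Sum = $8,092,399.
Difference $8,092,400 − $8,092,399 = +$1 applied to largest floor area (Chaudhri): Chaudhri becomes $2,907,844.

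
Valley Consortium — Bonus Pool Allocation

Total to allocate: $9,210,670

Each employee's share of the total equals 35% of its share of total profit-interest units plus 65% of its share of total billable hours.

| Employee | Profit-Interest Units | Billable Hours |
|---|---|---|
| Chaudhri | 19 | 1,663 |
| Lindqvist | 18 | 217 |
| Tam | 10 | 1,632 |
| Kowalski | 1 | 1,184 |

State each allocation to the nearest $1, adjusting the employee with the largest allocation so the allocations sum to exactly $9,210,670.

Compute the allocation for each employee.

Profit-interest units total 48; billable hours total 4,696.
Composite weights (35% profit-interest units + 65% billable hours): Chaudhri 0.3687; Lindqvist 0.1613; Tam 0.2988; Kowalski 0.1712.
Proportional shares: Chaudhri 3,396,222.08; Lindqvist 1,485,553.97; Tam 2,752,249.93; Kowalski 1,576,644.02.
At nearest $1: Chaudhri $3,396,222; Lindqvist $1,485,554; Tam $2,752,250; Kowalski $1,576,644. Sum = $9,210,670.
No rounding difference to absorb.

Chaudhri: $3,396,222; Lindqvist: $1,485,554; Tam: $2,752,250; Kowalski: $1,576,644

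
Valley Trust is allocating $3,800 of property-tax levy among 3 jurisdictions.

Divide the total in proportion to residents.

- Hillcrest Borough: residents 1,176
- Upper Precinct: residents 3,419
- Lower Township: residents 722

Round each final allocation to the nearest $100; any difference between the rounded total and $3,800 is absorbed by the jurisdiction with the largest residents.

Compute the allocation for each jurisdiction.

Hillcrest Borough: $800; Upper Precinct: $2,500; Lower Township: $500

Residents total: 1,176 + 3,419 + 722 = 5,317.
Unrounded shares: Hillcrest Borough 840.47; Upper Precinct 2,443.52; Lower Township 516.01.
After rounding ($100): Hillcrest Borough $800; Upper Precinct $2,400; Lower Township $500. Sum = $3,700.
Difference $3,800 − $3,700 = +$100 applied to largest residents (Upper Precinct): Upper Precinct becomes $2,500.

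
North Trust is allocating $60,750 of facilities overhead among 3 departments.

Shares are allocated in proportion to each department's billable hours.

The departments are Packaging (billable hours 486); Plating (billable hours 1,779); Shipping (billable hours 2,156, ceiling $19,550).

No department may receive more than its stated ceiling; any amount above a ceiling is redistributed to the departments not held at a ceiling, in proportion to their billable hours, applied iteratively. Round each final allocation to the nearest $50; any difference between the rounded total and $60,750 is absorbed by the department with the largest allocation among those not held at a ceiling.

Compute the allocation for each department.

Billable hours total: 4,421.
Proportional shares (ignoring caps): Packaging 6,678.24; Plating 24,445.66; Shipping 29,626.10.
Capped: Shipping ($19,550); balance $41,200 reallocated over remaining billable hours 2,265.
Shares after redistribution: Packaging 8,840.26 → $8,850; Plating 32,359.74 → $32,350.

Packaging: $8,850 · Plating: $32,350 · Shipping: $19,550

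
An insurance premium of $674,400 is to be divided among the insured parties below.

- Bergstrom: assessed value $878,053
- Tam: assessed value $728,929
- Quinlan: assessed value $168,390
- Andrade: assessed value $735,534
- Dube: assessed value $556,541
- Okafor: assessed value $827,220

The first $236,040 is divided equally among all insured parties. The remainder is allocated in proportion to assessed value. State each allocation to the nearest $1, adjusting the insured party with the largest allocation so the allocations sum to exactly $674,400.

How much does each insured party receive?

Bergstrom: $138,168; Tam: $121,384; Quinlan: $58,293; Andrade: $122,127; Dube: $101,981; Okafor: $132,447

$236,040 shared equally gives $39,340 per insured party.
Remainder $438,360 by assessed value (total 3,894,667): Bergstrom 98,828.30 → $98,828; Tam 82,043.81 → $82,044; Quinlan 18,952.95 → $18,953; Andrade 82,787.23 → $82,787; Dube 62,640.87 → $62,641; Okafor 93,106.85 → $93,107.
Totals: Bergstrom $39,340 + $98,828 = $138,168; Tam $39,340 + $82,044 = $121,384; Quinlan $39,340 + $18,953 = $58,293; Andrade $39,340 + $82,787 = $122,127; Dube $39,340 + $62,641 = $101,981; Okafor $39,340 + $93,107 = $132,447.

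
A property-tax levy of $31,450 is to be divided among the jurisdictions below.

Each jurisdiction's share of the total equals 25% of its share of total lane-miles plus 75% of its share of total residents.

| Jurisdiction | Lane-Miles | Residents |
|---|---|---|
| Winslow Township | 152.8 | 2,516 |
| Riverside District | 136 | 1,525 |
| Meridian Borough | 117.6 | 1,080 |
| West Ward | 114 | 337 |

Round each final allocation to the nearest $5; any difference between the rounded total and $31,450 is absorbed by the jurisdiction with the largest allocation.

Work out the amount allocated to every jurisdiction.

Lane-miles total 520.4; residents total 5,458.
Composite weights (25% lane-miles + 75% residents): Winslow Township 0.4191; Riverside District 0.2749; Meridian Borough 0.2049; West Ward 0.1011.
Unrounded shares: Winslow Township 13,181.83; Riverside District 8,645.26; Meridian Borough 6,444.14; West Ward 3,178.77.
After rounding ($5): Winslow Township $13,180; Riverside District $8,645; Meridian Borough $6,445; West Ward $3,180. Sum = $31,450.
Rounded total matches; no reconciliation needed.

Winslow Township: $13,180 | Riverside District: $8,645 | Meridian Borough: $6,445 | West Ward: $3,180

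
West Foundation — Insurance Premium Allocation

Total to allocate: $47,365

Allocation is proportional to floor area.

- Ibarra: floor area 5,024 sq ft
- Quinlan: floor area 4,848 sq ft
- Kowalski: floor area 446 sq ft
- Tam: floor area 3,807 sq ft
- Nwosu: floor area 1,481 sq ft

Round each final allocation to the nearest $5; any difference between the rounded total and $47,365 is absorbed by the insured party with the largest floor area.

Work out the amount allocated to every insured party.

Ibarra: $15,245 | Quinlan: $14,715 | Kowalski: $1,355 | Tam: $11,555 | Nwosu: $4,495

Total floor area = 15,606.
Pro-rata amounts: Ibarra 5,024/15,606 × $47,365 = 15,248.09; Quinlan 4,848/15,606 × $47,365 = 14,713.93; Kowalski 446/15,606 × $47,365 = 1,353.63; Tam 3,807/15,606 × $47,365 = 11,554.44; Nwosu 1,481/15,606 × $47,365 = 4,494.91.
After rounding ($5): Ibarra $15,250; Quinlan $14,715; Kowalski $1,355; Tam $11,555; Nwosu $4,495. Sum = $47,370.
Difference $47,365 − $47,370 = −$5 applied to largest floor area (Ibarra): Ibarra becomes $15,245.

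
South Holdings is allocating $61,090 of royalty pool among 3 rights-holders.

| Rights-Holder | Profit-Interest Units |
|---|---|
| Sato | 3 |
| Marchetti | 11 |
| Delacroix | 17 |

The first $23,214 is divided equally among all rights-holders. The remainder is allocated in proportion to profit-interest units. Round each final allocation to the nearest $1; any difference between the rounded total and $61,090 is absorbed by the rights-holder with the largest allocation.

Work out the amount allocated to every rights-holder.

$23,214 shared equally gives $7,738 per rights-holder.
Remainder $37,876 by profit-interest units (total 31): Sato 3,665.42 → $3,665; Marchetti 13,439.87 → $13,440; Delacroix 20,770.71 → $20,771.
Totals: Sato $7,738 + $3,665 = $11,403; Marchetti $7,738 + $13,440 = $21,178; Delacroix $7,738 + $20,771 = $28,509.

Sato: $11,403 · Marchetti: $21,178 · Delacroix: $28,509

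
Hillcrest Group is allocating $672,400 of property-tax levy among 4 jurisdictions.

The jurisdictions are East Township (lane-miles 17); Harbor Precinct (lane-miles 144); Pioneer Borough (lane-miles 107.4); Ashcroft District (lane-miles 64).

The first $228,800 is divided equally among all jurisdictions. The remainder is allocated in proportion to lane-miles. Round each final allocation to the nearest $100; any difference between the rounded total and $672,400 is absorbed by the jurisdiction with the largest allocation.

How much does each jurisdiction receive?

East Township: $79,900 | Harbor Precinct: $249,400 | Pioneer Borough: $200,500 | Ashcroft District: $142,600

Equal tier: $228,800 ÷ 4 = $57,200 apiece.
Remainder $443,600 by lane-miles (total 332.4): East Township 22,687.12 → $22,700; Harbor Precinct 192,173.29 → $192,200; Pioneer Borough 143,329.24 → $143,300; Ashcroft District 85,410.35 → $85,400.
Totals: East Township $57,200 + $22,700 = $79,900; Harbor Precinct $57,200 + $192,200 = $249,400; Pioneer Borough $57,200 + $143,300 = $200,500; Ashcroft District $57,200 + $85,400 = $142,600.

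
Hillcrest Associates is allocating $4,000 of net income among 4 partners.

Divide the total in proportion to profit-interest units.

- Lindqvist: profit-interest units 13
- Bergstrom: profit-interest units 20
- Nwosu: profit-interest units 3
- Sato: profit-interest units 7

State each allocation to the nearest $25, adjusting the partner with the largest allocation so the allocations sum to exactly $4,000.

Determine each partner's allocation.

Lindqvist: $1,200 | Bergstrom: $1,875 | Nwosu: $275 | Sato: $650

Combined profit-interest units = 43.
Unrounded shares: Lindqvist 13/43 × $4,000 = 1,209.30; Bergstrom 20/43 × $4,000 = 1,860.47; Nwosu 3/43 × $4,000 = 279.07; Sato 7/43 × $4,000 = 651.16.
Rounded to nearest $25: Lindqvist $1,200; Bergstrom $1,850; Nwosu $275; Sato $650. Sum = $3,975.
Difference $4,000 − $3,975 = +$25 applied to largest allocation (Bergstrom): Bergstrom becomes $1,875.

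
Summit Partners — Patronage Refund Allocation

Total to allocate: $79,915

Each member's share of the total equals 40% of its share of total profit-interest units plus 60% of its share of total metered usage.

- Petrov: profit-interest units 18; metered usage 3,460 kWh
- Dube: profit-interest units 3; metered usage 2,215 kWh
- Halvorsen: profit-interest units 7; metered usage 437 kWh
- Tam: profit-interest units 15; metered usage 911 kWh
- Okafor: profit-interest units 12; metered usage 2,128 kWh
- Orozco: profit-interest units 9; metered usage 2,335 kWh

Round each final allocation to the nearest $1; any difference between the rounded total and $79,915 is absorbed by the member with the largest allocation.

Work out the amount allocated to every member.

Petrov: $23,434 | Dube: $10,745 | Halvorsen: $5,321 | Tam: $11,295 | Okafor: $14,877 | Orozco: $14,243

Totals — profit-interest units 64, metered usage 11,486.
Blended shares (40% profit-interest units + 60% metered usage): Petrov 0.2932; Dube 0.1345; Halvorsen 0.0666; Tam 0.1413; Okafor 0.1862; Orozco 0.1782.
Pro-rata amounts: Petrov 23,434.42; Dube 10,745.06; Halvorsen 5,320.56; Tam 11,295.06; Okafor 14,877.09; Orozco 14,242.82.
At nearest $1: Petrov $23,434; Dube $10,745; Halvorsen $5,321; Tam $11,295; Okafor $14,877; Orozco $14,243. Sum = $79,915.
Sum already equals the total — no adjustment.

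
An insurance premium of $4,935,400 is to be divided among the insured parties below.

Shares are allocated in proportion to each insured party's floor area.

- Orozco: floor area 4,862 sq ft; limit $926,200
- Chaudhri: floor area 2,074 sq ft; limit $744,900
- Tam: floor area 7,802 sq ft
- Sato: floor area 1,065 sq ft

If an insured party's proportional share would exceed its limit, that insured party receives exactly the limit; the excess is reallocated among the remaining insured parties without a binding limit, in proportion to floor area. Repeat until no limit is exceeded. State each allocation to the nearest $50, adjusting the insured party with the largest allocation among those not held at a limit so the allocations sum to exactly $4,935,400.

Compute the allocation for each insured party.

Orozco: $926,200 · Chaudhri: $744,900 · Tam: $2,872,250 · Sato: $392,050

Total floor area = 15,803.
Pro-rata shares before constraints: Orozco 1,518,440.47; Chaudhri 647,726.36; Tam 2,436,625.37; Sato 332,607.80.
Cap binds for Orozco ($926,200); balance $4,009,200 reallocated over remaining floor area 10,941.
Cap binds for Chaudhri ($744,900); balance $3,264,300 reallocated over remaining floor area 8,867.
Remaining shares: Tam 2,872,230.59 → $2,872,250; Sato 392,069.41 → $392,050.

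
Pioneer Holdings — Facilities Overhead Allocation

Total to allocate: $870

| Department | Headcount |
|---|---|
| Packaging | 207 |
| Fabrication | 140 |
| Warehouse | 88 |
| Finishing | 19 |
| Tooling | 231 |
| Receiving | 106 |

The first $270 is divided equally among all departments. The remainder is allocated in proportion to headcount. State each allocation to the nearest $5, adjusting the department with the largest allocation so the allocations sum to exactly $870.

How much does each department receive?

Packaging: $200; Fabrication: $150; Warehouse: $110; Finishing: $60; Tooling: $225; Receiving: $125

Equal tier: $270 ÷ 6 = $45 apiece.
Remainder $600 by headcount (total 791): Packaging 157.02 → $155; Fabrication 106.19 → $105; Warehouse 66.75 → $65; Finishing 14.41 → $15; Tooling 175.22 → $175; Receiving 80.40 → $80.
Rounding difference +$5 on remainder applied to Tooling.
Totals: Packaging $45 + $155 = $200; Fabrication $45 + $105 = $150; Warehouse $45 + $65 = $110; Finishing $45 + $15 = $60; Tooling $45 + $180 = $225; Receiving $45 + $80 = $125.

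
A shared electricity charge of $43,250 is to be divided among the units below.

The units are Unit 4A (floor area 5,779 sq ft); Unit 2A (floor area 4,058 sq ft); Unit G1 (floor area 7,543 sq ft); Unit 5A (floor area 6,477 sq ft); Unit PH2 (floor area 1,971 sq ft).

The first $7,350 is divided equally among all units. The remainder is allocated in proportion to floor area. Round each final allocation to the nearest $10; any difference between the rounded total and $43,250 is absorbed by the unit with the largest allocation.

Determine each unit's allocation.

Equal tier: $7,350 ÷ 5 = $1,470 apiece.
Remainder $35,900 by floor area (total 25,828): Unit 4A 8,032.60 → $8,030; Unit 2A 5,640.48 → $5,640; Unit G1 10,484.50 → $10,480; Unit 5A 9,002.80 → $9,000; Unit PH2 2,739.62 → $2,740.
Rounding difference +$10 on remainder applied to Unit G1.
Totals: Unit 4A $1,470 + $8,030 = $9,500; Unit 2A $1,470 + $5,640 = $7,110; Unit G1 $1,470 + $10,490 = $11,960; Unit 5A $1,470 + $9,000 = $10,470; Unit PH2 $1,470 + $2,740 = $4,210.

Unit 4A: $9,500 · Unit 2A: $7,110 · Unit G1: $11,960 · Unit 5A: $10,470 · Unit PH2: $4,210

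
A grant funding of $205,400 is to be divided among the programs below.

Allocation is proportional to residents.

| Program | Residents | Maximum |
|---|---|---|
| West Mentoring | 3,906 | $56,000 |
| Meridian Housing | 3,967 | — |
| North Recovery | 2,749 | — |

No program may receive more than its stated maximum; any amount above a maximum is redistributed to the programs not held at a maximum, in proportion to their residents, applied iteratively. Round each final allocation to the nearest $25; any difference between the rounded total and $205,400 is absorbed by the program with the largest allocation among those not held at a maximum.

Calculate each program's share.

West Mentoring: $56,000; Meridian Housing: $88,250; North Recovery: $61,150

Combined residents = 10,622.
Proportional shares (ignoring caps): West Mentoring 75,531.20; Meridian Housing 76,710.77; North Recovery 53,158.03.
Cap binds for West Mentoring ($56,000); balance $149,400 reallocated over remaining residents 6,716.
Redistributed shares: Meridian Housing 88,247.44 → $88,250; North Recovery 61,152.56 → $61,150.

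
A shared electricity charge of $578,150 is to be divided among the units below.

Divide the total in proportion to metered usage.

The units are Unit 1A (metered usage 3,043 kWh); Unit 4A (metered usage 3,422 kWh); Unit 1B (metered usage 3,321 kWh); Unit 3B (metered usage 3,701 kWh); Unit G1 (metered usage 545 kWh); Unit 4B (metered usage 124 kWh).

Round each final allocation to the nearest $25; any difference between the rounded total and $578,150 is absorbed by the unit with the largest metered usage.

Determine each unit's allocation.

Combined metered usage = 14,156.
Raw shares: Unit 1A 3,043/14,156 × $578,150 = 124,280.20; Unit 4A 3,422/14,156 × $578,150 = 139,759.06; Unit 1B 3,321/14,156 × $578,150 = 135,634.09; Unit 3B 3,701/14,156 × $578,150 = 151,153.80; Unit G1 545/14,156 × $578,150 = 22,258.53; Unit 4B 124/14,156 × $578,150 = 5,064.33.
After rounding ($25): Unit 1A $124,275; Unit 4A $139,750; Unit 1B $135,625; Unit 3B $151,150; Unit G1 $22,250; Unit 4B $5,075. Sum = $578,125.
Difference $578,150 − $578,125 = +$25 applied to largest metered usage (Unit 3B): Unit 3B becomes $151,175.

Unit 1A: $124,275 · Unit 4A: $139,750 · Unit 1B: $135,625 · Unit 3B: $151,175 · Unit G1: $22,250 · Unit 4B: $5,075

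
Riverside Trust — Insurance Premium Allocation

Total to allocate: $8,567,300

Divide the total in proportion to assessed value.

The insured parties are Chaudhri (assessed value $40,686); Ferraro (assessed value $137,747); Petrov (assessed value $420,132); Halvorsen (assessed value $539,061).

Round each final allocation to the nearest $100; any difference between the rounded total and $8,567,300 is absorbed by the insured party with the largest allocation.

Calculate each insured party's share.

Assessed value total: 1,137,626.
Pro-rata amounts: Chaudhri 40,686/1,137,626 × $8,567,300 = 306,400.49; Ferraro 137,747/1,137,626 × $8,567,300 = 1,037,353.11; Petrov 420,132/1,137,626 × $8,567,300 = 3,163,954.48; Halvorsen 539,061/1,137,626 × $8,567,300 = 4,059,591.91.
At nearest $100: Chaudhri $306,400; Ferraro $1,037,400; Petrov $3,164,000; Halvorsen $4,059,600. Sum = $8,567,400.
Difference $8,567,300 − $8,567,400 = −$100 applied to largest allocation (Halvorsen): Halvorsen becomes $4,059,500.

Chaudhri: $306,400 · Ferraro: $1,037,400 · Petrov: $3,164,000 · Halvorsen: $4,059,500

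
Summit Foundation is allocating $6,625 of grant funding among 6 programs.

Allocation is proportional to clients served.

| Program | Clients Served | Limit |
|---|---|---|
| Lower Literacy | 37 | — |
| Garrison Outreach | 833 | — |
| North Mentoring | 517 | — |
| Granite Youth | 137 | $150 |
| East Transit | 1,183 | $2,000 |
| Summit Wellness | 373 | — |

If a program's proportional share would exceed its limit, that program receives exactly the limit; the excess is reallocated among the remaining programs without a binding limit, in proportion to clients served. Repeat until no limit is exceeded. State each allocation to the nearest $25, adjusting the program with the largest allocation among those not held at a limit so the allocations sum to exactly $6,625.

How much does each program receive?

Lower Literacy: $100 | Garrison Outreach: $2,100 | North Mentoring: $1,325 | Granite Youth: $150 | East Transit: $2,000 | Summit Wellness: $950

Total clients served = 3,080.
Proportional shares (ignoring caps): Lower Literacy 79.59; Garrison Outreach 1,791.76; North Mentoring 1,112.05; Granite Youth 294.68; East Transit 2,544.60; Summit Wellness 802.31.
Cap binds for Granite Youth ($150), East Transit ($2,000); remaining pool $4,475 reallocated over remaining clients served 1,760.
Remaining shares: Lower Literacy 94.08 → $100; Garrison Outreach 2,118.00 → $2,125; North Mentoring 1,314.53 → $1,325; Summit Wellness 948.39 → $950.
Rounding difference −$25 applied to Garrison Outreach → $2,100.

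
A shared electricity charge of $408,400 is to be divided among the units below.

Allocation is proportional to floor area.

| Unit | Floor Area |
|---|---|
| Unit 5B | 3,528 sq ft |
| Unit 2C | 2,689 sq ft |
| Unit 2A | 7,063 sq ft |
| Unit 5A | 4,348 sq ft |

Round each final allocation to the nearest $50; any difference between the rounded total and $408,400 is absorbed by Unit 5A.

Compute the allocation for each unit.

Combined floor area = 17,628.
Pro-rata amounts: Unit 5B 3,528/17,628 × $408,400 = 81,735.60; Unit 2C 2,689/17,628 × $408,400 = 62,297.91; Unit 2A 7,063/17,628 × $408,400 = 163,633.38; Unit 5A 4,348/17,628 × $408,400 = 100,733.11.
After rounding ($50): Unit 5B $81,750; Unit 2C $62,300; Unit 2A $163,650; Unit 5A $100,750. Sum = $408,450.
Difference $408,400 − $408,450 = −$50 applied to Unit 5A: Unit 5A becomes $100,700.

Unit 5B: $81,750 | Unit 2C: $62,300 | Unit 2A: $163,650 | Unit 5A: $100,700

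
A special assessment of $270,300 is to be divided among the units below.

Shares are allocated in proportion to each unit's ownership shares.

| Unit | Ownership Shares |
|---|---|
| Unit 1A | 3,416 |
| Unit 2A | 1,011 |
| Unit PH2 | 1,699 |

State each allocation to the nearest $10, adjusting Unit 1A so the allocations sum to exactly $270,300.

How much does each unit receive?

Unit 1A: $150,720; Unit 2A: $44,610; Unit PH2: $74,970

Total ownership shares = 6,126.
Unrounded shares: Unit 1A 3,416/6,126 × $270,300 = 150,725.56; Unit 2A 1,011/6,126 × $270,300 = 44,608.77; Unit PH2 1,699/6,126 × $270,300 = 74,965.67.
At nearest $10: Unit 1A $150,730; Unit 2A $44,610; Unit PH2 $74,970. Sum = $270,310.
Difference $270,300 − $270,310 = −$10 applied to Unit 1A: Unit 1A becomes $150,720.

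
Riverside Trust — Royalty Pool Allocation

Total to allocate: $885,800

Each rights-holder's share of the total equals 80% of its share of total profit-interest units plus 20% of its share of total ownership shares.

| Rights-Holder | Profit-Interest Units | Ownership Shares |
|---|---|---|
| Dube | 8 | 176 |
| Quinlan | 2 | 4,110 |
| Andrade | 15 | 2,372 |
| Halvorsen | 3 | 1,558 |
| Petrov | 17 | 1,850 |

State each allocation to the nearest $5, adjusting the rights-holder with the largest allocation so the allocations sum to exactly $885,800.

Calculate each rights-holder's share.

Dube: $129,080 · Quinlan: $103,830 · Andrade: $277,960 · Halvorsen: $74,665 · Petrov: $300,265

Totals — profit-interest units 45, ownership shares 10,066.
Composite weights (80% profit-interest units + 20% ownership shares): Dube 0.1457; Quinlan 0.1172; Andrade 0.3138; Halvorsen 0.0843; Petrov 0.3390.
Raw shares: Dube 129,078.02; Quinlan 103,830.46; Andrade 277,960.16; Halvorsen 74,663.22; Petrov 300,268.15.
At nearest $5: Dube $129,080; Quinlan $103,830; Andrade $277,960; Halvorsen $74,665; Petrov $300,270. Sum = $885,805.
Difference $885,800 − $885,805 = −$5 applied to largest allocation (Petrov): Petrov becomes $300,265.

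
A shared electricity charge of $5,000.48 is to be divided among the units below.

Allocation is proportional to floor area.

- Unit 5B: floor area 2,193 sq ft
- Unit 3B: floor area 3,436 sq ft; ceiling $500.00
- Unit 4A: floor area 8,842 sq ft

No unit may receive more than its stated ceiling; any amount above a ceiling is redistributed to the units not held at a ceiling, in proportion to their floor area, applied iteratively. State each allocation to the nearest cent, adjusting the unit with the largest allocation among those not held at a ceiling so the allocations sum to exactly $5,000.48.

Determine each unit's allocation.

Combined floor area = 14,471.
Unconstrained shares: Unit 5B 757.7951; Unit 3B 1,187.3160; Unit 4A 3,055.3690.
Cap binds for Unit 3B ($500.00); residual $4,500.48 reallocated over remaining floor area 11,035.
Redistributed shares: Unit 5B 894.3863 → $894.39; Unit 4A 3,606.0937 → $3,606.09.

Unit 5B: $894.39 · Unit 3B: $500.00 · Unit 4A: $3,606.09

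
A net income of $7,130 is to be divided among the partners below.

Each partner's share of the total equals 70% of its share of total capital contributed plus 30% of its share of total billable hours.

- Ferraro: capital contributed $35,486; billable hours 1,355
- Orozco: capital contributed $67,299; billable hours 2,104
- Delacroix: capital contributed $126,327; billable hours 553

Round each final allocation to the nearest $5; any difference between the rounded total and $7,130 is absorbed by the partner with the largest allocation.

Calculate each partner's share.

Ferraro: $1,495 | Orozco: $2,590 | Delacroix: $3,045

Totals — capital contributed 229,112, billable hours 4,012.
Combined weights (70% capital contributed + 30% billable hours): Ferraro 0.2097; Orozco 0.3629; Delacroix 0.4273.
Proportional shares: Ferraro 1,495.45; Orozco 2,587.80; Delacroix 3,046.75.
After rounding ($5): Ferraro $1,495; Orozco $2,590; Delacroix $3,045. Sum = $7,130.
Rounded total matches; no reconciliation needed.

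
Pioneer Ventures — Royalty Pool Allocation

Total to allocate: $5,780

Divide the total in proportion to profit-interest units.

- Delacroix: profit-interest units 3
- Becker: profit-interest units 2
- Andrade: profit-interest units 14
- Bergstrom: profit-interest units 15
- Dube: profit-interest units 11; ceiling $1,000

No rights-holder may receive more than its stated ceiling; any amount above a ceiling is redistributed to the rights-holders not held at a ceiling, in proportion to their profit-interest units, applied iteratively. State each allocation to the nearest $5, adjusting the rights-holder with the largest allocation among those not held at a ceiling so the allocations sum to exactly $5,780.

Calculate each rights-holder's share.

Delacroix: $420 | Becker: $280 | Andrade: $1,970 | Bergstrom: $2,110 | Dube: $1,000

Combined profit-interest units = 45.
Pro-rata shares before constraints: Delacroix 385.33; Becker 256.89; Andrade 1,798.22; Bergstrom 1,926.67; Dube 1,412.89.
Held at cap: Dube ($1,000); remaining pool $4,780 reallocated over remaining profit-interest units 34.
Shares after redistribution: Delacroix 421.76 → $420; Becker 281.18 → $280; Andrade 1,968.24 → $1,970; Bergstrom 2,108.82 → $2,110.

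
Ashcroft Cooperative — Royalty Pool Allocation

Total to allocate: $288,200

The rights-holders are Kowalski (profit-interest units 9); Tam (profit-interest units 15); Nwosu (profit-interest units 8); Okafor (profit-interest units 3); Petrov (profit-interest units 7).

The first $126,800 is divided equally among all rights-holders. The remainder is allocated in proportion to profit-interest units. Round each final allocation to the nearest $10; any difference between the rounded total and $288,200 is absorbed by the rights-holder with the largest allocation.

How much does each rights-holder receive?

First tranche $126,800 split equally: $25,360 each.
Remainder $161,400 by profit-interest units (total 42): Kowalski 34,585.71 → $34,590; Tam 57,642.86 → $57,640; Nwosu 30,742.86 → $30,740; Okafor 11,528.57 → $11,530; Petrov 26,900.00 → $26,900.
Totals: Kowalski $25,360 + $34,590 = $59,950; Tam $25,360 + $57,640 = $83,000; Nwosu $25,360 + $30,740 = $56,100; Okafor $25,360 + $11,530 = $36,890; Petrov $25,360 + $26,900 = $52,260.

Kowalski: $59,950; Tam: $83,000; Nwosu: $56,100; Okafor: $36,890; Petrov: $52,260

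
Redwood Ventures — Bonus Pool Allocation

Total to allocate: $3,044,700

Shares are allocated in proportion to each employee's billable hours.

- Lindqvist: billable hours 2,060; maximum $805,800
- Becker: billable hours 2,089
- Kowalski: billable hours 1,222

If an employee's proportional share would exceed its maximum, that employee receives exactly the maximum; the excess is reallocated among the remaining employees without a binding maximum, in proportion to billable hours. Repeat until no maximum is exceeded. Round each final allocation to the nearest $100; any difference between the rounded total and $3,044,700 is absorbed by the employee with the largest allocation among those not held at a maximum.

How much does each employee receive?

Lindqvist: $805,800; Becker: $1,412,600; Kowalski: $826,300

Billable hours total: 5,371.
Proportional shares (ignoring caps): Lindqvist 1,167,768.01; Becker 1,184,207.47; Kowalski 692,724.52.
Cap binds for Lindqvist ($805,800); remaining pool $2,238,900 reallocated over remaining billable hours 3,311.
Remaining shares: Becker 1,412,582.94 → $1,412,600; Kowalski 826,317.06 → $826,300.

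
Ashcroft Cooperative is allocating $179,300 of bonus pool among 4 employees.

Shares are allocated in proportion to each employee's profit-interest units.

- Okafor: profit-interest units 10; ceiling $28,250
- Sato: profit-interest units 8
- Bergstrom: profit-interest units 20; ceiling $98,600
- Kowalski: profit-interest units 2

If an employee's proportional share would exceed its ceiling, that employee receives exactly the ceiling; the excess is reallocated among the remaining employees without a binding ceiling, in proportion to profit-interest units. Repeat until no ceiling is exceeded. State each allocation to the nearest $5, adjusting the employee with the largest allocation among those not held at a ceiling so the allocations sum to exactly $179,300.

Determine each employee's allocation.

Okafor: $28,250 · Sato: $41,960 · Bergstrom: $98,600 · Kowalski: $10,490

Profit-interest units total: 40.
Proportional shares (ignoring caps): Okafor 44,825.00; Sato 35,860.00; Bergstrom 89,650.00; Kowalski 8,965.00.
Capped: Okafor ($28,250); residual $151,050 reallocated over remaining profit-interest units 30.
Capped: Bergstrom ($98,600); residual $52,450 reallocated over remaining profit-interest units 10.
Shares after redistribution: Sato 41,960.00 → $41,960; Kowalski 10,490.00 → $10,490.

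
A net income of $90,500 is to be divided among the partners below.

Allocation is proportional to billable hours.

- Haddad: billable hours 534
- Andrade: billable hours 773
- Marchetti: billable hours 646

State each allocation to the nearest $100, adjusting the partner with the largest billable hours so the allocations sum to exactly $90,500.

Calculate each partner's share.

Haddad: $24,700; Andrade: $35,900; Marchetti: $29,900

Total billable hours = 1,953.
Raw shares: Haddad 534/1,953 × $90,500 = 24,745.01; Andrade 773/1,953 × $90,500 = 35,820.02; Marchetti 646/1,953 × $90,500 = 29,934.97.
Rounded to nearest $100: Haddad $24,700; Andrade $35,800; Marchetti $29,900. Sum = $90,400.
Difference $90,500 − $90,400 = +$100 applied to largest billable hours (Andrade): Andrade becomes $35,900.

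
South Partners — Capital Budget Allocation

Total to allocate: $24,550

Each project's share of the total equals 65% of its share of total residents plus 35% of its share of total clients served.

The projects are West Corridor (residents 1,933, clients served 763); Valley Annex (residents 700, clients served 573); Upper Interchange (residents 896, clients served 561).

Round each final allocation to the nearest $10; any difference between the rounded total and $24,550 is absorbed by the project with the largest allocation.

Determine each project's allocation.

West Corridor: $12,200 · Valley Annex: $5,760 · Upper Interchange: $6,590

Totals — residents 3,529, clients served 1,897.
Blended shares (65% residents + 35% clients served): West Corridor 0.4968; Valley Annex 0.2347; Upper Interchange 0.2685.
Proportional shares: West Corridor 12,196.70; Valley Annex 5,760.69; Upper Interchange 6,592.61.
Rounded to nearest $10: West Corridor $12,200; Valley Annex $5,760; Upper Interchange $6,590. Sum = $24,550.
Rounded total matches; no reconciliation needed.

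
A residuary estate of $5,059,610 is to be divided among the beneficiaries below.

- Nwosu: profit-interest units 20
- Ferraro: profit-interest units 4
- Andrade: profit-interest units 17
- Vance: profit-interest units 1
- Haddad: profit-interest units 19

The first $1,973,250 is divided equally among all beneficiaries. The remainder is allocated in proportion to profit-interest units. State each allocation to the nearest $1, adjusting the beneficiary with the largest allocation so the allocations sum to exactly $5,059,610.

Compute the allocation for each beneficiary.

$1,973,250 shared equally gives $394,650 per beneficiary.
Remainder $3,086,360 by profit-interest units (total 61): Nwosu 1,011,921.31 → $1,011,921; Ferraro 202,384.26 → $202,384; Andrade 860,133.11 → $860,133; Vance 50,596.07 → $50,596; Haddad 961,325.25 → $961,325.
Rounding difference +$1 on remainder applied to Nwosu.
Totals: Nwosu $394,650 + $1,011,922 = $1,406,572; Ferraro $394,650 + $202,384 = $597,034; Andrade $394,650 + $860,133 = $1,254,783; Vance $394,650 + $50,596 = $445,246; Haddad $394,650 + $961,325 = $1,355,975.

Nwosu: $1,406,572; Ferraro: $597,034; Andrade: $1,254,783; Vance: $445,246; Haddad: $1,355,975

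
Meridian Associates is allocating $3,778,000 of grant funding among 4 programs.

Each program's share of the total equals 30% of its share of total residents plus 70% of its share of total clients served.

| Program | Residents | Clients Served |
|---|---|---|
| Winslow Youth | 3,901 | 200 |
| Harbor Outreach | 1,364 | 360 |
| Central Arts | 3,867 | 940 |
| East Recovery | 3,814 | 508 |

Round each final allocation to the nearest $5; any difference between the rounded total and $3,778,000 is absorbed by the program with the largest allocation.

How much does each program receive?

Residents total 12,946; clients served total 2,008.
Combined weights (30% residents + 70% clients served): Winslow Youth 0.1601; Harbor Outreach 0.1571; Central Arts 0.4173; East Recovery 0.2655.
Pro-rata amounts: Winslow Youth 604,932.20; Harbor Outreach 593,547.32; Central Arts 1,576,559.15; East Recovery 1,002,961.32.
At nearest $5: Winslow Youth $604,930; Harbor Outreach $593,545; Central Arts $1,576,560; East Recovery $1,002,960. Sum = $3,777,995.
Difference $3,778,000 − $3,777,995 = +$5 applied to largest allocation (Central Arts): Central Arts becomes $1,576,565.

Winslow Youth: $604,930 · Harbor Outreach: $593,545 · Central Arts: $1,576,565 · East Recovery: $1,002,960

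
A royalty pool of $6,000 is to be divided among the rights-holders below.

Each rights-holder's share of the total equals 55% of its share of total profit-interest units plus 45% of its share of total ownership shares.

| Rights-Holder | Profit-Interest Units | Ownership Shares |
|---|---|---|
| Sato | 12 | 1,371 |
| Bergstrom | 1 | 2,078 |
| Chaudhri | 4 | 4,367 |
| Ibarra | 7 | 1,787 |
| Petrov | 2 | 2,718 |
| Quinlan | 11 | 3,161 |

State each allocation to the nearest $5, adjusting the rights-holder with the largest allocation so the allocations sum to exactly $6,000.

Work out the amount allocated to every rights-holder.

Profit-interest units total 37; ownership shares total 15,482.
Blended shares (55% profit-interest units + 45% ownership shares): Sato 0.2182; Bergstrom 0.0753; Chaudhri 0.1864; Ibarra 0.1560; Petrov 0.1087; Quinlan 0.2554.
Raw shares: Sato 1,309.37; Bergstrom 451.58; Chaudhri 1,118.34; Ibarra 935.97; Petrov 652.39; Quinlan 1,532.35.
At nearest $5: Sato $1,310; Bergstrom $450; Chaudhri $1,120; Ibarra $935; Petrov $650; Quinlan $1,530. Sum = $5,995.
Difference $6,000 − $5,995 = +$5 applied to largest allocation (Quinlan): Quinlan becomes $1,535.

Sato: $1,310 · Bergstrom: $450 · Chaudhri: $1,120 · Ibarra: $935 · Petrov: $650 · Quinlan: $1,535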